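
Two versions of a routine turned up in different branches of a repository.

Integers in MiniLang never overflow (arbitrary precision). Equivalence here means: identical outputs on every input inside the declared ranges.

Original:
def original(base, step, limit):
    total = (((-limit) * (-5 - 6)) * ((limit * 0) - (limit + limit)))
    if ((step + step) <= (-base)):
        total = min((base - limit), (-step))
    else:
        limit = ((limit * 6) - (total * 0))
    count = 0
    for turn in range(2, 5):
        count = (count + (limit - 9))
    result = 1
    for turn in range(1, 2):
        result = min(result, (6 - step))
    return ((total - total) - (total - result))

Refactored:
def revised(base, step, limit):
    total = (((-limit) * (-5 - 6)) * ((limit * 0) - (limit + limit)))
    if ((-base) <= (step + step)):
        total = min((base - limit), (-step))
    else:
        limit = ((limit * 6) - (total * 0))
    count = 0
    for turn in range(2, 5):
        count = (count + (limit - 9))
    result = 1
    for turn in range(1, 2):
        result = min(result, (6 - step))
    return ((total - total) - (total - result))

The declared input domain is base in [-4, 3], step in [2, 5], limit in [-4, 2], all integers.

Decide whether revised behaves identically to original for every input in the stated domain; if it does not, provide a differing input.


Input base=-4, step=3, limit=-4: 353 from original versus 4 from revised.
verdict: not equivalent; witness: base=-4, step=3, limit=-4


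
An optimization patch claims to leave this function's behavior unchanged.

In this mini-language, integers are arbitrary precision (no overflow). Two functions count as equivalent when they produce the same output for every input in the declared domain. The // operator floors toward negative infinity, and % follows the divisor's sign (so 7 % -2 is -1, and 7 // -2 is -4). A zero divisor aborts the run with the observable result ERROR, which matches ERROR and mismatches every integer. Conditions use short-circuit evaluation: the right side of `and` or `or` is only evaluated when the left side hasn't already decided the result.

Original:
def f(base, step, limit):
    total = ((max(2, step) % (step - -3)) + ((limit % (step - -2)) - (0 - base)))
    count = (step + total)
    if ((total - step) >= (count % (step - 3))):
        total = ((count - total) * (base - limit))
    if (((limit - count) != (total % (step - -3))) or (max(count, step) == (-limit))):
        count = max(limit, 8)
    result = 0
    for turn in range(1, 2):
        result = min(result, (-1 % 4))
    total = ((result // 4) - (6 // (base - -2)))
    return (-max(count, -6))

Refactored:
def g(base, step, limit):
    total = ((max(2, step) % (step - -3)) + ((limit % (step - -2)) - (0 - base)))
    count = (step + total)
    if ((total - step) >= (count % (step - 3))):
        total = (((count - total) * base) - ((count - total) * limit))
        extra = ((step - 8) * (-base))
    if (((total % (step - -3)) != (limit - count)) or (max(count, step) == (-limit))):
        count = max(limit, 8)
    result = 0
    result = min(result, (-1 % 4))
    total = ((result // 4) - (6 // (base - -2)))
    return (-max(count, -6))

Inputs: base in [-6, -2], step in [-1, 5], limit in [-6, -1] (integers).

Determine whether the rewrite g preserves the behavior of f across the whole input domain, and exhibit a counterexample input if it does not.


Behavior is preserved: although loop structure differs, arithmetic usage differs, local variable names differ, constant usage differs, the outputs never diverge.
Spot check at base=-6, step=1, limit=-2 — f: total=-3, then count=-2, then ((total - step) >= (count % (step - 3))) is false, then (((limit - count) != (total % (step - -3))) or (max(count, step) == (-limit))) is true, then count=8, then result=0, then (turn=1), then result=0, then total=2, then returns -8. g: total=-3, then count=-2, then ((total - step) >= (count % (step - 3))) is false, then (((total % (step - -3)) != (limit - count)) or (max(count, step) == (-limit))) is true, then count=8, then result=0, then result=0, then total=2, then returns -8. Both give -8.
Sweeping the whole domain (210 inputs) finds no disagreement.
verdict: equivalent


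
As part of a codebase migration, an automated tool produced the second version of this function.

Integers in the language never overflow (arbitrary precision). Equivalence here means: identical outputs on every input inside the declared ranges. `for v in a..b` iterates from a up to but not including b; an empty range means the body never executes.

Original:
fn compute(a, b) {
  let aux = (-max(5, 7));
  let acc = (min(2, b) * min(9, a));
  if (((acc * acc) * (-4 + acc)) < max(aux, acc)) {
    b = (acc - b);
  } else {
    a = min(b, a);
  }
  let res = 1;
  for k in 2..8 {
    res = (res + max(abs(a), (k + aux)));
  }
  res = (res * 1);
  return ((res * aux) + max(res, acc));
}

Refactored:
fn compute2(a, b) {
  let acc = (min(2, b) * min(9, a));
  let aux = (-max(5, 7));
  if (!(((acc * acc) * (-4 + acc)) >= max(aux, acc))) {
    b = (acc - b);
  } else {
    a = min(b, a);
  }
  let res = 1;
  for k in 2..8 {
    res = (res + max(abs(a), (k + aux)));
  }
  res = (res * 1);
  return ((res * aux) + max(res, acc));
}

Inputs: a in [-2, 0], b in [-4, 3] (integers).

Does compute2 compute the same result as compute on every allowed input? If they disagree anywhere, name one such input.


Reading the diff, among the changes: boolean connective usage differs, plus comparison usage differs.
As a probe, take a=-1, b=3: compute runs aux becomes -7; next acc becomes -2; next (((acc * acc) * (-4 + acc)) < max(aux, acc)) evaluates to true; next b becomes -5; next res becomes 1; next at k=2:; next res becomes 2; next at k=3:; next res becomes 3; next at k=4:; next res becomes 4; next at k=5:; next res becomes 5; next at k=6:; next res becomes 6; next at k=7:; next res becomes 7; next res becomes 7; next final value -42; compute2 runs acc becomes -2; next aux becomes -7; next (!(((acc * acc) * (-4 + acc)) >= max(aux, acc))) evaluates to true; next b becomes -5; next res becomes 1; next at k=2:; next res becomes 2; next at k=3:; next res becomes 3; next at k=4:; next res becomes 4; next at k=5:; next res becomes 5; next at k=6:; next res becomes 6; next at k=7:; next res becomes 7; next res becomes 7; next final value -42; both end at -42.
Checked all 24 inputs in the declared domain: the outputs agree on every one.
verdict: equivalent


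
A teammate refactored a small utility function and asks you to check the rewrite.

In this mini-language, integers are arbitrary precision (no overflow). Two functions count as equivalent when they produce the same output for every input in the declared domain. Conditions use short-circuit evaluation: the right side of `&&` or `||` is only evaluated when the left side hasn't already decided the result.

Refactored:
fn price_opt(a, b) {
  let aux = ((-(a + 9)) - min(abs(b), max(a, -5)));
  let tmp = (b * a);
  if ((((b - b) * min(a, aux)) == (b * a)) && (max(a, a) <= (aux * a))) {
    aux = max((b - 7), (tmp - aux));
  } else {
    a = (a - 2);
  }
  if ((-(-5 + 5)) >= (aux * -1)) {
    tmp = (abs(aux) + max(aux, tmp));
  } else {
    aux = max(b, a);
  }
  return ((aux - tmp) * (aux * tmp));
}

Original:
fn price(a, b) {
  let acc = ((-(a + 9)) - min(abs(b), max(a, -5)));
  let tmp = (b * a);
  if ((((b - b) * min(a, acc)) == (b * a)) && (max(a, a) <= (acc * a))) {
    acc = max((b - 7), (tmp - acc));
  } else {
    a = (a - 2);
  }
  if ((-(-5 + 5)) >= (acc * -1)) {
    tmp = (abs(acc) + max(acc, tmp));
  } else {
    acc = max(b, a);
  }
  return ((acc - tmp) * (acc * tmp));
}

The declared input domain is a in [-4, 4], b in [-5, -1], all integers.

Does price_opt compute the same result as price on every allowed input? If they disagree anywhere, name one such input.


This is a faithful refactor — local variable names differ, but the computed results match everywhere.
Spot check at a=-1, b=-2 — price: acc = -7; tmp = 2; ((((b - b) * min(a, acc)) == (b * a)) && (max(a, a) <= (acc * a))) -> false; a = -3; ((-(-5 + 5)) >= (acc * -1)) -> false; acc = -2; return 16. price_opt: aux = -7; tmp = 2; ((((b - b) * min(a, aux)) == (b * a)) && (max(a, a) <= (aux * a))) -> false; a = -3; ((-(-5 + 5)) >= (aux * -1)) -> false; aux = -2; return 16. Both give 16.
Checked all 45 inputs in the declared domain: the outputs agree on every one.
verdict: equivalent


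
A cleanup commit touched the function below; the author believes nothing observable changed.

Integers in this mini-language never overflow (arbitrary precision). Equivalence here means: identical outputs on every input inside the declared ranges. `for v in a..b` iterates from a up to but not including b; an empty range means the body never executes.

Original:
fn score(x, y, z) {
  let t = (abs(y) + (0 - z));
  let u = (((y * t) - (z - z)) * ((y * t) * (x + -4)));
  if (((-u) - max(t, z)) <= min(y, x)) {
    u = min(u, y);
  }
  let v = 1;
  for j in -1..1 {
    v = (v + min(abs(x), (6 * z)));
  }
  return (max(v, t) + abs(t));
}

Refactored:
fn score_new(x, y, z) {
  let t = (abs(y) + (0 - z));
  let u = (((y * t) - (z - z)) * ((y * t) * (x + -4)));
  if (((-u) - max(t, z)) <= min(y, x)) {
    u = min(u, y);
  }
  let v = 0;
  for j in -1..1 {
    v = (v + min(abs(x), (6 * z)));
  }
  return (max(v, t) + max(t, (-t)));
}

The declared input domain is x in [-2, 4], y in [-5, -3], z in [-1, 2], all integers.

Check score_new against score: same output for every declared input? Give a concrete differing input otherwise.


There is a counterexample at x=-2, y=-5, z=1: 9 on one side, 8 on the other.
score: t = 4; u = -2400; (((-u) - max(t, z)) <= min(y, x)) -> false; v = 1; [j=-1]; v = 3; [j=0]; v = 5; return 9
score_new: t = 4; u = -2400; (((-u) - max(t, z)) <= min(y, x)) -> false; v = 0; [j=-1]; v = 2; [j=0]; v = 4; return 8
verdict: not equivalent; witness: x=-2, y=-5, z=1


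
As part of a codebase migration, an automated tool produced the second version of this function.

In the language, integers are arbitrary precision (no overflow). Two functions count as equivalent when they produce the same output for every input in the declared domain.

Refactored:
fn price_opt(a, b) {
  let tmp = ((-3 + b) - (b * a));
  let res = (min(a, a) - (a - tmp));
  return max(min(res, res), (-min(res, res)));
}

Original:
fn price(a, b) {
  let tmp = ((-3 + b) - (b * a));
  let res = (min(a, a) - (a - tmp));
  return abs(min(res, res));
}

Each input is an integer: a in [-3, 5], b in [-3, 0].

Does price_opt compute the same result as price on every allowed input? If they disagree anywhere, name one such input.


Side by side, the visible changes include: min/max/abs usage differs.
Spot check at a=-1, b=-1 — price: tmp := -5 | res := -5 | result 5. price_opt: tmp := -5 | res := -5 | result 5. Both give 5.
Checked all 36 inputs in the declared domain: the outputs agree on every one.
verdict: equivalent


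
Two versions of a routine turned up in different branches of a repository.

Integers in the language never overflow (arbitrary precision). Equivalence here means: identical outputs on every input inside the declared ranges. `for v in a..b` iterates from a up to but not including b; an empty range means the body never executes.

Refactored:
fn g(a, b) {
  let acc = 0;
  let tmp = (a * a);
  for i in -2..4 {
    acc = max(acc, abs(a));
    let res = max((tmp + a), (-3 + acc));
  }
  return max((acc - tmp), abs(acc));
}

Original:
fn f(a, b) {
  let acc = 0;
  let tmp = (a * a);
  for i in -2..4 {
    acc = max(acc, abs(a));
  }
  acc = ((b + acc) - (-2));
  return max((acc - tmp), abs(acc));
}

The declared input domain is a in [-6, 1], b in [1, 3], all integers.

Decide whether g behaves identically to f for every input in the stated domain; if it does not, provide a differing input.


Not equivalent: a=-6, b=1 separates them (9 vs 6).
f: acc = 0; tmp = 36; [i=-2]; acc = 6; [i=-1]; acc = 6; [i=0]; acc = 6; [i=1]; acc = 6; [i=2]; acc = 6; [i=3]; acc = 6; acc = 9; return 9
g: acc = 0; tmp = 36; [i=-2]; acc = 6; res = 30; [i=-1]; acc = 6; res = 30; [i=0]; acc = 6; res = 30; [i=1]; acc = 6; res = 30; [i=2]; acc = 6; res = 30; [i=3]; acc = 6; res = 30; return 6
verdict: not equivalent; witness: a=-6, b=1


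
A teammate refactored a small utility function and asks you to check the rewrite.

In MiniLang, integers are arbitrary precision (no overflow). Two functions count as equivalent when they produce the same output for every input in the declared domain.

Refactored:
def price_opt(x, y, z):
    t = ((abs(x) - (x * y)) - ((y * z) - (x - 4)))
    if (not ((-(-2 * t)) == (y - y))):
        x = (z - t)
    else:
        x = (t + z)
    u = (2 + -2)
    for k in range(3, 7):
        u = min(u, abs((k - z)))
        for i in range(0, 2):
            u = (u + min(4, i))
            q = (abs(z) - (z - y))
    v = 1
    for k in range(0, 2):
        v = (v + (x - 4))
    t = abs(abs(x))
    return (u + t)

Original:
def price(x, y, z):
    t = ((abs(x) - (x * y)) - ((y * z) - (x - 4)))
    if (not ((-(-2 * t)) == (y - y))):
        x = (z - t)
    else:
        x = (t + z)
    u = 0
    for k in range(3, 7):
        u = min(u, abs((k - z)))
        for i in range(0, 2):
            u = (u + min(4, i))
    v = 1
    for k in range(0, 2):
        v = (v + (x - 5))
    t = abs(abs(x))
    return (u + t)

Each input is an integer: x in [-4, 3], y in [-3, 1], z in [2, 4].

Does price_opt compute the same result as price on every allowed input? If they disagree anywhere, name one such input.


The suspicious edit (`5` became `4`) never changes the result for any input inside the declared domain.
Spot check at x=3, y=-3, z=3 — price: t becomes 20; next (not ((-(-2 * t)) == (y - y))) evaluates to true; next x becomes -17; next u becomes 0; next at k=3:; next u becomes 0; next at i=0:; next u becomes 0; next at i=1:; next u becomes 1; next at k=4:; next u becomes 1; next at i=0:; next u becomes 1; next at i=1:; next u becomes 2; next at k=5:; next u becomes 2; next at i=0:; next u becomes 2; next at i=1:; next u becomes 3; next at k=6:; next u becomes 3; next at i=0:; next u becomes 3; next at i=1:; next u becomes 4; next v becomes 1; next at k=0:; next v becomes -21; next at k=1:; next v becomes -43; next t becomes 17; next final value 21. price_opt: t becomes 20; next (not ((-(-2 * t)) == (y - y))) evaluates to true; next x becomes -17; next u becomes 0; next at k=3:; next u becomes 0; next at i=0:; next u becomes 0; next q becomes -3; next at i=1:; next u becomes 1; next q becomes -3; next at k=4:; next u becomes 1; next at i=0:; next u becomes 1; next q becomes -3; next at i=1:; next u becomes 2; next q becomes -3; next at k=5:; next u becomes 2; next at i=0:; next u becomes 2; next q becomes -3; next at i=1:; next u becomes 3; next q becomes -3; next at k=6:; next u becomes 3; next at i=0:; next u becomes 3; next q becomes -3; next at i=1:; next u becomes 4; next q becomes -3; next v becomes 1; next at k=0:; next v becomes -20; next at k=1:; next v becomes -41; next t becomes 17; next final value 21. Both give 21.
Sweeping the whole domain (120 inputs) finds no disagreement.
verdict: equivalent


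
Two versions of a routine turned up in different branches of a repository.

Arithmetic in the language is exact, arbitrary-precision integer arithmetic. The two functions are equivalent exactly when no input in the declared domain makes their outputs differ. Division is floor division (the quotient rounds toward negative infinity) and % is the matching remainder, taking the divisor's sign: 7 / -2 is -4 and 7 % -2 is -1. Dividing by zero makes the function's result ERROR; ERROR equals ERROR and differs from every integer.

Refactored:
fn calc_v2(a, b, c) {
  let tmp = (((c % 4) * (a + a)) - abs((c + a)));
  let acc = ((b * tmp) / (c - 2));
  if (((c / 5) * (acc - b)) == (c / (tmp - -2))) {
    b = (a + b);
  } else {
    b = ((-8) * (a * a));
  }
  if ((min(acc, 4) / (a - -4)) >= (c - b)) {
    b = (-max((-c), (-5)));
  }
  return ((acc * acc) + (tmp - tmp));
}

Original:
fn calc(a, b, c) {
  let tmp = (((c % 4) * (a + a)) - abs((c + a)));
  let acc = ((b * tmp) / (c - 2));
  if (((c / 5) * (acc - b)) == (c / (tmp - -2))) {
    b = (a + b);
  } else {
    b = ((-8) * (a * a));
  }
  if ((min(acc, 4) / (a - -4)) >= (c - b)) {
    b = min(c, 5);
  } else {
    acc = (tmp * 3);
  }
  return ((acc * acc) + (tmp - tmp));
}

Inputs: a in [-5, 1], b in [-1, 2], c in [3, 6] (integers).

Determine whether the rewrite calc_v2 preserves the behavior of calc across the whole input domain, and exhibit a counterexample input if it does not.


Evaluate both at a=-5, b=-1, c=3.
calc: tmp becomes -32; next acc becomes 32; next (((c / 5) * (acc - b)) == (c / (tmp - -2))) evaluates to false; next b becomes -200; next ((min(acc, 4) / (a - -4)) >= (c - b)) evaluates to false; next acc becomes -96; next final value 9216
calc_v2: tmp becomes -32; next acc becomes 32; next (((c / 5) * (acc - b)) == (c / (tmp - -2))) evaluates to false; next b becomes -200; next ((min(acc, 4) / (a - -4)) >= (c - b)) evaluates to false; next final value 1024
9216 != 1024, so the rewrite changes behavior.
verdict: not equivalent; witness: a=-5, b=-1, c=3


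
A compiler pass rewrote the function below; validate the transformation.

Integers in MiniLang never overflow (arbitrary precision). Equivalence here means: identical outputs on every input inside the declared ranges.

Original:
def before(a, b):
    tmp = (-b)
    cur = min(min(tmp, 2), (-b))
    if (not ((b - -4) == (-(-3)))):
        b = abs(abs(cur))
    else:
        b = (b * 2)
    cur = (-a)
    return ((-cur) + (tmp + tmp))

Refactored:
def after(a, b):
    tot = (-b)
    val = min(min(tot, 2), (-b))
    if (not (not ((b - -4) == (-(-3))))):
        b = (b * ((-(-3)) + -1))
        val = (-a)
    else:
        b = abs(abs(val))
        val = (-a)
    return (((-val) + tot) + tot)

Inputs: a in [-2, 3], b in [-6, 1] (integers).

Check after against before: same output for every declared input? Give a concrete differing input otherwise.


Side by side, the visible changes include: statement counts differ, arithmetic usage differs, local variable names differ, constant usage differs, boolean connective usage differs.
One worked example (a=-1, b=-5) — before: tmp := 5 | cur := 2 | (not ((b - -4) == (-(-3)))): true | b := 2 | cur := 1 | result 9; after: tot := 5 | val := 2 | (not (not ((b - -4) == (-(-3))))): false | b := 2 | val := 1 | result 9; agreement on 9.
An exhaustive pass over the 48 declared inputs shows identical outputs.
verdict: equivalent


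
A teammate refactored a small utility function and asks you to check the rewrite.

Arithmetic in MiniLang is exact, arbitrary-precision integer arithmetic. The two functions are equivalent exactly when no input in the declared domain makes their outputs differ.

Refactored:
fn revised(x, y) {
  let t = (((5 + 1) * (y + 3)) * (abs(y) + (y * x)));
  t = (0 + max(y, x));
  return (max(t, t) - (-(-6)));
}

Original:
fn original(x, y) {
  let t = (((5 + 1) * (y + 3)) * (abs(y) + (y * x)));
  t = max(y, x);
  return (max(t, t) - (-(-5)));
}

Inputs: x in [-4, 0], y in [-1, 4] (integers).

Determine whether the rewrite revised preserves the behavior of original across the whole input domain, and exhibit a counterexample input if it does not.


On input x=-4, y=-1, original returns -6 while revised returns -7.
verdict: not equivalent; witness: x=-4, y=-1


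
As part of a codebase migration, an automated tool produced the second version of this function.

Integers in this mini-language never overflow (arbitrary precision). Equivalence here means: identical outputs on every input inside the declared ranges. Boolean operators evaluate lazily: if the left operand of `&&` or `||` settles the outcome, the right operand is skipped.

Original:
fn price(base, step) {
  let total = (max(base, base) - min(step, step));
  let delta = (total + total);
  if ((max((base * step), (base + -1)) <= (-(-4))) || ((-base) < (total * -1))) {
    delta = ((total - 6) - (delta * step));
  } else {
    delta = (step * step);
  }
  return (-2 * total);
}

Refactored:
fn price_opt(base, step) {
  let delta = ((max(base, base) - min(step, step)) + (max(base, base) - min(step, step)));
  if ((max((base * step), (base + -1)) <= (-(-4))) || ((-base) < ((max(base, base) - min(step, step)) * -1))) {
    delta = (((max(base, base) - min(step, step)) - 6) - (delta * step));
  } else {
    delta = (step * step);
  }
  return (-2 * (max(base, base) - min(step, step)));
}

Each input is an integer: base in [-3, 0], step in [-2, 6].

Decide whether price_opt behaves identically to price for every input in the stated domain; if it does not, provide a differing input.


The two versions differ — the changes include arithmetic usage differs; also local variable names differ; also min/max/abs usage differs; also statement counts differ.
Tracing base=0, step=2: price: total becomes -2; next delta becomes -4; next ((max((base * step), (base + -1)) <= (-(-4))) || ((-base) < (total * -1))) evaluates to true; next delta becomes 0; next final value 4 | price_opt: delta becomes -4; next ((max((base * step), (base + -1)) <= (-(-4))) || ((-base) < ((max(base, base) - min(step, step)) * -1))) evaluates to true; next delta becomes 0; next final value 4 — matching result 4.
An exhaustive pass over the 36 declared inputs shows identical outputs.
verdict: equivalent


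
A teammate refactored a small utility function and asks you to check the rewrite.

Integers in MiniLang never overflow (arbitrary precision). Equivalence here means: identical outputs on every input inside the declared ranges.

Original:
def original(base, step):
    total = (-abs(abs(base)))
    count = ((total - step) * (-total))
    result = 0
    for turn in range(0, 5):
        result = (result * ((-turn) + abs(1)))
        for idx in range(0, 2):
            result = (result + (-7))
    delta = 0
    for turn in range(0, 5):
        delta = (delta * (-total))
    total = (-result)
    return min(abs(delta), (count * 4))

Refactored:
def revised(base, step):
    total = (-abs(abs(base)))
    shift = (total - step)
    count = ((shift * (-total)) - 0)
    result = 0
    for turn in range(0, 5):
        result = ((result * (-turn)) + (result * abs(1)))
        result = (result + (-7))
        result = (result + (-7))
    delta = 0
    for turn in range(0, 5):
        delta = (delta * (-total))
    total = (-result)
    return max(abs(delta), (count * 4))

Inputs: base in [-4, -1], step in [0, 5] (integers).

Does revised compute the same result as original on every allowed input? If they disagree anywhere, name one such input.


Evaluate both at base=-4, step=0.
original: total := -4 | count := -16 | result := 0 | iter turn=0: | result := 0 | iter idx=0: | result := -7 | iter idx=1: | result := -14 | iter turn=1: | result := 0 | iter idx=0: | result := -7 | iter idx=1: | result := -14 | iter turn=2: | result := 14 | iter idx=0: | result := 7 | iter idx=1: | result := 0 | iter turn=3: | result := 0 | iter idx=0: | result := -7 | iter idx=1: | result := -14 | iter turn=4: | result := 42 | iter idx=0: | result := 35 | iter idx=1: | result := 28 | delta := 0 | iter turn=0: | delta := 0 | iter turn=1: | delta := 0 | iter turn=2: | delta := 0 | iter turn=3: | delta := 0 | iter turn=4: | delta := 0 | total := -28 | result -64
revised: total := -4 | shift := -4 | count := -16 | result := 0 | iter turn=0: | result := 0 | result := -7 | result := -14 | iter turn=1: | result := 0 | result := -7 | result := -14 | iter turn=2: | result := 14 | result := 7 | result := 0 | iter turn=3: | result := 0 | result := -7 | result := -14 | iter turn=4: | result := 42 | result := 35 | result := 28 | delta := 0 | iter turn=0: | delta := 0 | iter turn=1: | delta := 0 | iter turn=2: | delta := 0 | iter turn=3: | delta := 0 | iter turn=4: | delta := 0 | total := -28 | result 0
-64 != 0, so the rewrite changes behavior.
verdict: not equivalent; witness: base=-4, step=0


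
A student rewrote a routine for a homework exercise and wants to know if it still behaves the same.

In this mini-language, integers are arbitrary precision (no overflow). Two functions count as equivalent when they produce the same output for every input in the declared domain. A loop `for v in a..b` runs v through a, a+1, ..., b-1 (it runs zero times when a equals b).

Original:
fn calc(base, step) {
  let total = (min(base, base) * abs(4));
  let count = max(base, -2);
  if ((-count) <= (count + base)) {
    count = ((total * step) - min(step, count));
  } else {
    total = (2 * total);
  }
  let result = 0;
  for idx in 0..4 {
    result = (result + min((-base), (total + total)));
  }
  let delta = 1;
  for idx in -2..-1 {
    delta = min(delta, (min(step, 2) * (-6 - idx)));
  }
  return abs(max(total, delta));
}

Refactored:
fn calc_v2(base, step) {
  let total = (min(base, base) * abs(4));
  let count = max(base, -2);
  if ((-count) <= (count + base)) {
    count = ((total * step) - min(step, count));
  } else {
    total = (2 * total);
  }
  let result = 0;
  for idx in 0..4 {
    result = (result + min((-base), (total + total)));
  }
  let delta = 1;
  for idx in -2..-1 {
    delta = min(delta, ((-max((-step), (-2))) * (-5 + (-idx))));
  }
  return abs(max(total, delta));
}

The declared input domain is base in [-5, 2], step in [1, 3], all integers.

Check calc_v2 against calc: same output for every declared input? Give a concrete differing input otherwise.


Run the pair on base=-5, step=1.
calc: total becomes -20; next count becomes -2; next ((-count) <= (count + base)) evaluates to false; next total becomes -40; next result becomes 0; next at idx=0:; next result becomes -80; next at idx=1:; next result becomes -160; next at idx=2:; next result becomes -240; next at idx=3:; next result becomes -320; next delta becomes 1; next at idx=-2:; next delta becomes -4; next final value 4
calc_v2: total becomes -20; next count becomes -2; next ((-count) <= (count + base)) evaluates to false; next total becomes -40; next result becomes 0; next at idx=0:; next result becomes -80; next at idx=1:; next result becomes -160; next at idx=2:; next result becomes -240; next at idx=3:; next result becomes -320; next delta becomes 1; next at idx=-2:; next delta becomes -3; next final value 3
4 != 3, so the rewrite changes behavior.
verdict: not equivalent; witness: base=-5, step=1


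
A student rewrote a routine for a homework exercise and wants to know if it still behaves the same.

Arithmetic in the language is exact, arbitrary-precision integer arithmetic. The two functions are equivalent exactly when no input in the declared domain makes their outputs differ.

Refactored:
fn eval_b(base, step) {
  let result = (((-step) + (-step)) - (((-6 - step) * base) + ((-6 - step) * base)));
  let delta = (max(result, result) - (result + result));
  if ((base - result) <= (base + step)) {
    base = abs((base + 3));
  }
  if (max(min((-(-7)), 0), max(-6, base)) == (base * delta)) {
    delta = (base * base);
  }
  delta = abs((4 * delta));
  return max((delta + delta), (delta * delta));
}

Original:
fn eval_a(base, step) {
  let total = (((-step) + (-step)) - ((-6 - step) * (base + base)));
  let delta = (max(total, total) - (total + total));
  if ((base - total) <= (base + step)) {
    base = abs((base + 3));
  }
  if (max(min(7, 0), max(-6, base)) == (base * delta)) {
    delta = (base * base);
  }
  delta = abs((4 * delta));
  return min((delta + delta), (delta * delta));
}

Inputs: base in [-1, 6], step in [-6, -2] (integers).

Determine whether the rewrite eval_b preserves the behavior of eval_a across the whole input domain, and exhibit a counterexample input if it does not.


base=-1, step=-6 yields 96 from eval_a but 2304 from eval_b.
verdict: not equivalent; witness: base=-1, step=-6


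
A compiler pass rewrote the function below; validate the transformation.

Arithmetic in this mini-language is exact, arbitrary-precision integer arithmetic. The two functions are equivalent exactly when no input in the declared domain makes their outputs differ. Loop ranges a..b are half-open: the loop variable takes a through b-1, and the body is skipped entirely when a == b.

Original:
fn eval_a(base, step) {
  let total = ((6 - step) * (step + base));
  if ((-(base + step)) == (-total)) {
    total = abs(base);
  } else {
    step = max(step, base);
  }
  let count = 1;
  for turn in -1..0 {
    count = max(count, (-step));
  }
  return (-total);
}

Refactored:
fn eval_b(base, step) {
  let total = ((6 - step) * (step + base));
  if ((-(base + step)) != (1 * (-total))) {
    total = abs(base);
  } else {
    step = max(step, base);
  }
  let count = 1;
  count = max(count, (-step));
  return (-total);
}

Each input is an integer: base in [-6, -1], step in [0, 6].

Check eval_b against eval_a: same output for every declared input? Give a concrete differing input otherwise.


Not equivalent: base=-6, step=0 separates them (36 vs -6).
eval_a: total becomes -36; next ((-(base + step)) == (-total)) evaluates to false; next step becomes 0; next count becomes 1; next at turn=-1:; next count becomes 1; next final value 36
eval_b: total becomes -36; next ((-(base + step)) != (1 * (-total))) evaluates to true; next total becomes 6; next count becomes 1; next count becomes 1; next final value -6
verdict: not equivalent; witness: base=-6, step=0


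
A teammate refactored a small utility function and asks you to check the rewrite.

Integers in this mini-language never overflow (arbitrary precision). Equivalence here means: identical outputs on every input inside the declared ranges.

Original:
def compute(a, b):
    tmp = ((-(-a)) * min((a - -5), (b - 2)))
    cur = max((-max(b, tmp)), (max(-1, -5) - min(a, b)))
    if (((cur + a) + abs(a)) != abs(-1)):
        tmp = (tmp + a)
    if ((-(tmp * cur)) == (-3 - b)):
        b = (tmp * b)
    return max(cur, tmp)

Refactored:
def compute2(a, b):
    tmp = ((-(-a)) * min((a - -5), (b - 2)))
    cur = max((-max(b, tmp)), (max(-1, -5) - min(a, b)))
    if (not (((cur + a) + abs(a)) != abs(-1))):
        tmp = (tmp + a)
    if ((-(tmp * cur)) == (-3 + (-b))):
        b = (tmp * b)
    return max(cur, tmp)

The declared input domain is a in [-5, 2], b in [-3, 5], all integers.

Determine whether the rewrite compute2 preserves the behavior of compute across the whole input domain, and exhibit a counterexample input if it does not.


Take a=-5, b=-3.
compute: tmp=25, then cur=4, then (((cur + a) + abs(a)) != abs(-1)) is true, then tmp=20, then ((-(tmp * cur)) == (-3 - b)) is false, then returns 20
compute2: tmp=25, then cur=4, then (not (((cur + a) + abs(a)) != abs(-1))) is false, then ((-(tmp * cur)) == (-3 + (-b))) is false, then returns 25
20 vs 25 — the two versions disagree here.
verdict: not equivalent; witness: a=-5, b=-3


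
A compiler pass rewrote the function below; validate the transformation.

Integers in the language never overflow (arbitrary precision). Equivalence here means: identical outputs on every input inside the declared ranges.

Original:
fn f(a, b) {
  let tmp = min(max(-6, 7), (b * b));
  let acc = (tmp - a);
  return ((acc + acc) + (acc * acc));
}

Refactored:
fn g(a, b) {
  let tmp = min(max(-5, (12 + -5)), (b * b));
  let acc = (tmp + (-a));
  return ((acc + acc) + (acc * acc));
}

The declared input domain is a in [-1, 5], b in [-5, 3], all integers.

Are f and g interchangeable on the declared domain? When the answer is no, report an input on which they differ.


Equivalent. Although `-6` became `-5`, no input in the stated domain can expose it.
Sweeping the whole domain (63 inputs) finds no disagreement.
Spot check at a=4, b=0 — f: tmp=0, then acc=-4, then returns 8. g: tmp=0, then acc=-4, then returns 8. Both give 8.
verdict: equivalent


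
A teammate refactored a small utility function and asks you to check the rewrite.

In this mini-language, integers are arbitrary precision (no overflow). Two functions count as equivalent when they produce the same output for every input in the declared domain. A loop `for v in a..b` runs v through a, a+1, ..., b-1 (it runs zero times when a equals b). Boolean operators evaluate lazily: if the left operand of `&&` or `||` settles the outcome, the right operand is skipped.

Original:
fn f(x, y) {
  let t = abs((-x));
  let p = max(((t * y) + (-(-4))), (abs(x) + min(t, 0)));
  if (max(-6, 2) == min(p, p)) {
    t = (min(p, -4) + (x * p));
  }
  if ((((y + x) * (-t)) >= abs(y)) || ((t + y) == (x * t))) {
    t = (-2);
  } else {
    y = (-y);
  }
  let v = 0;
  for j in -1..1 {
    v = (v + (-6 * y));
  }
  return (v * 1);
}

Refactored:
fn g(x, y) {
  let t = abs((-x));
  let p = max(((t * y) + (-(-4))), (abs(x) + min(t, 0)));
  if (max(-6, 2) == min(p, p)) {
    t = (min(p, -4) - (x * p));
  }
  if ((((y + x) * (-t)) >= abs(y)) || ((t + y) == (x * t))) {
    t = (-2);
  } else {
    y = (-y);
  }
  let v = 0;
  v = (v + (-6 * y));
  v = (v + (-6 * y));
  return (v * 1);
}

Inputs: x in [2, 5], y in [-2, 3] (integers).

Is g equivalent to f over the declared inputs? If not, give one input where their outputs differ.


Not equivalent: x=2, y=-1 separates them (-12 vs 12).
f: t = 2; p = 2; (max(-6, 2) == min(p, p)) -> true; t = 0; ((((y + x) * (-t)) >= abs(y)) || ((t + y) == (x * t))) -> false; y = 1; v = 0; [j=-1]; v = -6; [j=0]; v = -12; return -12
g: t = 2; p = 2; (max(-6, 2) == min(p, p)) -> true; t = -8; ((((y + x) * (-t)) >= abs(y)) || ((t + y) == (x * t))) -> true; t = -2; v = 0; v = 6; v = 12; return 12
verdict: not equivalent; witness: x=2, y=-1


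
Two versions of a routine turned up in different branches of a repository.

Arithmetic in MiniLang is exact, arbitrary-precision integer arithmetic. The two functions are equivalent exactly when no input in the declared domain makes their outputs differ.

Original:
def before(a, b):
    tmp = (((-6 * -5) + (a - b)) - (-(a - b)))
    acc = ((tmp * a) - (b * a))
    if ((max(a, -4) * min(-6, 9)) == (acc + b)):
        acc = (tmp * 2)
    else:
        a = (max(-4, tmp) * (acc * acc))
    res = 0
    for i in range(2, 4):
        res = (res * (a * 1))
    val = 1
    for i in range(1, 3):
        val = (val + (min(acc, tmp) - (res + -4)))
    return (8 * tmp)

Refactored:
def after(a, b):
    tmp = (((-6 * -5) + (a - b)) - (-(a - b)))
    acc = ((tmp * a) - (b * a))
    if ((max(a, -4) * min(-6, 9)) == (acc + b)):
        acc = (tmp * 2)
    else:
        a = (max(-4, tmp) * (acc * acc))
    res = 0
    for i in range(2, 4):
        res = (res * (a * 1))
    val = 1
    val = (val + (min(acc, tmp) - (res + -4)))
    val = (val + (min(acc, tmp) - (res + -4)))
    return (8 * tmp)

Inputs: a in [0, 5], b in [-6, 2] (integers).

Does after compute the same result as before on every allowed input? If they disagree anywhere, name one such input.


Equivalent — the differences include constant usage differs; arithmetic usage differs; min/max/abs usage differs; loop structure differs, yet no declared input distinguishes the two.
As a probe, take a=4, b=1: before runs tmp becomes 36; next acc becomes 140; next ((max(a, -4) * min(-6, 9)) == (acc + b)) evaluates to false; next a becomes 705600; next res becomes 0; next at i=2:; next res becomes 0; next at i=3:; next res becomes 0; next val becomes 1; next at i=1:; next val becomes 41; next at i=2:; next val becomes 81; next final value 288; after runs tmp becomes 36; next acc becomes 140; next ((max(a, -4) * min(-6, 9)) == (acc + b)) evaluates to false; next a becomes 705600; next res becomes 0; next at i=2:; next res becomes 0; next at i=3:; next res becomes 0; next val becomes 1; next val becomes 41; next val becomes 81; next final value 288; both end at 288.
Checked all 54 inputs in the declared domain: the outputs agree on every one.
verdict: equivalent


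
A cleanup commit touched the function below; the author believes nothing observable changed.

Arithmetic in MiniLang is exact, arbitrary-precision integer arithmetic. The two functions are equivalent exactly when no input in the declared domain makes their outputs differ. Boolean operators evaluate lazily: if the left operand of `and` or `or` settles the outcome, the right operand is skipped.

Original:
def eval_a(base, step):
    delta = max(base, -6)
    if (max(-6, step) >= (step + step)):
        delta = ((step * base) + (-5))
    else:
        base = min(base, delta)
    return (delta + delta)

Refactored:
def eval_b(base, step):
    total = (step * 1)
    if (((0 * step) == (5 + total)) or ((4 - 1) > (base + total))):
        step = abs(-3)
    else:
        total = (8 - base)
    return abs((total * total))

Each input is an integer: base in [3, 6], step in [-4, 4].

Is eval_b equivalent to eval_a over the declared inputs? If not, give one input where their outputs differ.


There is a counterexample at base=3, step=-4: -34 on one side, 16 on the other.
eval_a: delta := 3 | (max(-6, step) >= (step + step)): true | delta := -17 | result -34
eval_b: total := -4 | (((0 * step) == (5 + total)) or ((4 - 1) > (base + total))): true | step := 3 | result 16
verdict: not equivalent; witness: base=3, step=-4


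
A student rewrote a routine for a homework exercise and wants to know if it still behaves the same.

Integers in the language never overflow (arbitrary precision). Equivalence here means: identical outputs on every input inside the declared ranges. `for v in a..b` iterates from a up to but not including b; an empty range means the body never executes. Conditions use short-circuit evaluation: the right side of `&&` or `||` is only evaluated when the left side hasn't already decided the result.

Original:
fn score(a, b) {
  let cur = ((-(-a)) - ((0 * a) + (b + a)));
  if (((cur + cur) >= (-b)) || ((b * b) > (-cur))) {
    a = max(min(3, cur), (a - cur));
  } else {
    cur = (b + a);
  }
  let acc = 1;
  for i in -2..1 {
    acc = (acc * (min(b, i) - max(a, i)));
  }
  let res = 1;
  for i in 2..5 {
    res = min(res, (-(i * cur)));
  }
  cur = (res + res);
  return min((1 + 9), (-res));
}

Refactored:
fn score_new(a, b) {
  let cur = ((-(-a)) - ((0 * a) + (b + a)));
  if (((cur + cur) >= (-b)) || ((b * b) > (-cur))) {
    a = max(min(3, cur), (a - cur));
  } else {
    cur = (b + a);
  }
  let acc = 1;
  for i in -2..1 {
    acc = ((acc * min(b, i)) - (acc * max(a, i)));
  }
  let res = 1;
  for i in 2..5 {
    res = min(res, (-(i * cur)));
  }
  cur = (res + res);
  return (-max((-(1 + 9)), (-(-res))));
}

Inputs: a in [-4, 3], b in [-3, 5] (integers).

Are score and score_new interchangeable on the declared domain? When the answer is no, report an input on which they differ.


This is a faithful refactor — min/max/abs usage differs; arithmetic usage differs, but the computed results match everywhere.
As a probe, take a=2, b=-2: score runs cur = 2; (((cur + cur) >= (-b)) || ((b * b) > (-cur))) -> true; a = 2; acc = 1; [i=-2]; acc = -4; [i=-1]; acc = 16; [i=0]; acc = -64; res = 1; [i=2]; res = -4; [i=3]; res = -6; [i=4]; res = -8; cur = -16; return 8; score_new runs cur = 2; (((cur + cur) >= (-b)) || ((b * b) > (-cur))) -> true; a = 2; acc = 1; [i=-2]; acc = -4; [i=-1]; acc = 16; [i=0]; acc = -64; res = 1; [i=2]; res = -4; [i=3]; res = -6; [i=4]; res = -8; cur = -16; return 8; both end at 8.
An exhaustive pass over the 72 declared inputs shows identical outputs.
verdict: equivalent


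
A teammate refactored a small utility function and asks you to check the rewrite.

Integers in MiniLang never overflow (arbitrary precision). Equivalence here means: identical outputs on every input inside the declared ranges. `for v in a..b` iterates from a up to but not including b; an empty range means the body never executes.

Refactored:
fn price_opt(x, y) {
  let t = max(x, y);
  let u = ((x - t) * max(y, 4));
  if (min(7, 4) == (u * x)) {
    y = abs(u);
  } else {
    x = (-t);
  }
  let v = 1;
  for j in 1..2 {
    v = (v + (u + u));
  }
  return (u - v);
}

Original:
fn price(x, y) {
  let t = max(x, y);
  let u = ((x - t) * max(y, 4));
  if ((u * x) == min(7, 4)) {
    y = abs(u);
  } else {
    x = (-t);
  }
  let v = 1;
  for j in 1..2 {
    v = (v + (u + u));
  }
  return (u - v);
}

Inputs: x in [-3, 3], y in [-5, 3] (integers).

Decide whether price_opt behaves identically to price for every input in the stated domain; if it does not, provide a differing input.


Comparing the listings, the differences include: same computation, different form.
Tracing x=0, y=-1: price: t becomes 0; next u becomes 0; next ((u * x) == min(7, 4)) evaluates to false; next x becomes 0; next v becomes 1; next at j=1:; next v becomes 1; next final value -1 | price_opt: t becomes 0; next u becomes 0; next (min(7, 4) == (u * x)) evaluates to false; next x becomes 0; next v becomes 1; next at j=1:; next v becomes 1; next final value -1 — matching result -1.
Across all 63 domain points the two functions coincide.
verdict: equivalent
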